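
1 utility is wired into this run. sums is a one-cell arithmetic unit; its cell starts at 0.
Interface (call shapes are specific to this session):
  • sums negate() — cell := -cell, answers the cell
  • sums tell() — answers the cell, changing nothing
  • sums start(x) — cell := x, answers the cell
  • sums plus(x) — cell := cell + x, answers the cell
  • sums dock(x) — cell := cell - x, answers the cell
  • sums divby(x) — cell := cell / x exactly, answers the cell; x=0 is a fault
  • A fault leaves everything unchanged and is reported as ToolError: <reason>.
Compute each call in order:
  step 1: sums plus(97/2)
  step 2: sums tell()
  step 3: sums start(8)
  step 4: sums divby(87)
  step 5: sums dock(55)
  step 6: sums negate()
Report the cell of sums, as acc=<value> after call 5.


→ sums plus(x='97/2')
← 97/2
→ sums tell()
← 97/2
→ sums start(x='8')
← 8
→ sums divby(x='87')
← 8/87
→ sums dock(x='55')
← -4777/87
→ sums negate()
← 4777/87

Answer: acc=-4777/87


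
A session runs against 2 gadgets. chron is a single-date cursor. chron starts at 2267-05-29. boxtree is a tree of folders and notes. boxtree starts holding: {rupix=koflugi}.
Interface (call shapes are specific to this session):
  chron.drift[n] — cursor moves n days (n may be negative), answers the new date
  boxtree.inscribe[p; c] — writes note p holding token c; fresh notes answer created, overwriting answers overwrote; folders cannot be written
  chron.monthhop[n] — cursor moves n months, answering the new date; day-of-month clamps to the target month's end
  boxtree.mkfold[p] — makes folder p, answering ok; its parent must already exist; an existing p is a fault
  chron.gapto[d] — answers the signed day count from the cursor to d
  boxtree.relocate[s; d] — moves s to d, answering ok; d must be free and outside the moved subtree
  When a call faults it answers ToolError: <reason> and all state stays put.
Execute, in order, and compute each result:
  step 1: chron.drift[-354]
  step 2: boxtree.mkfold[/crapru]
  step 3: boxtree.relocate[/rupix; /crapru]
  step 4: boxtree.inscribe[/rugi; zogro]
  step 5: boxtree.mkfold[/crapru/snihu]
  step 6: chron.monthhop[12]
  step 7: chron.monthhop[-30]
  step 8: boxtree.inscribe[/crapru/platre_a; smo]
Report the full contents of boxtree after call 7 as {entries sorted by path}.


Answer: {crapru/, crapru/snihu/, rugi=zogro, rupix=koflugi}

Derivation:
Do: chron.drift[n: -354]
See: 2266-06-09
Do: boxtree.mkfold[p: /crapru]
See: ok
Do: boxtree.relocate[s: /rupix; d: /crapru]
See: ToolError: exists
Do: boxtree.inscribe[p: /rugi; c: zogro]
See: created
Do: boxtree.mkfold[p: /crapru/snihu]
See: ok
Do: chron.monthhop[n: 12]
See: 2267-06-09
Do: chron.monthhop[n: -30]
See: 2264-12-09
Do: boxtree.inscribe[p: /crapru/platre_a; c: smo]
See: created


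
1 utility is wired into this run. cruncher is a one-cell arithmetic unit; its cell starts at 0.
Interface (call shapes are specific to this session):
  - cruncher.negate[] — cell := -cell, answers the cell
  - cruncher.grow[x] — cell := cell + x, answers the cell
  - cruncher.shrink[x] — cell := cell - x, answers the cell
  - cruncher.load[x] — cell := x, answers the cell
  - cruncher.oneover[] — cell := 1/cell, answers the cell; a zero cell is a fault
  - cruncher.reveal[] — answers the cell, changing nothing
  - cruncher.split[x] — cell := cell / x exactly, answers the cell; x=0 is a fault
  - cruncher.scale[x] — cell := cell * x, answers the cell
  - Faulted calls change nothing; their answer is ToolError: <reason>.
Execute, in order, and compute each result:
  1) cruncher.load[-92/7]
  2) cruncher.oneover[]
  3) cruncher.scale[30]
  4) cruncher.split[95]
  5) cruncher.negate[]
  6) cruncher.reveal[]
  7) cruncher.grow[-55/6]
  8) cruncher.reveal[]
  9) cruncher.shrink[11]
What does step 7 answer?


% 1. load(-92/7) => -92/7
% 2. oneover() => -7/92
% 3. scale(30) => -105/46
% 4. split(95) => -21/874
% 5. negate() => 21/874
% 6. reveal() => 21/874
% 7. grow(-55/6) => -11986/1311
% 8. reveal() => -11986/1311
% 9. shrink(11) => -26407/1311

Answer: -11986/1311


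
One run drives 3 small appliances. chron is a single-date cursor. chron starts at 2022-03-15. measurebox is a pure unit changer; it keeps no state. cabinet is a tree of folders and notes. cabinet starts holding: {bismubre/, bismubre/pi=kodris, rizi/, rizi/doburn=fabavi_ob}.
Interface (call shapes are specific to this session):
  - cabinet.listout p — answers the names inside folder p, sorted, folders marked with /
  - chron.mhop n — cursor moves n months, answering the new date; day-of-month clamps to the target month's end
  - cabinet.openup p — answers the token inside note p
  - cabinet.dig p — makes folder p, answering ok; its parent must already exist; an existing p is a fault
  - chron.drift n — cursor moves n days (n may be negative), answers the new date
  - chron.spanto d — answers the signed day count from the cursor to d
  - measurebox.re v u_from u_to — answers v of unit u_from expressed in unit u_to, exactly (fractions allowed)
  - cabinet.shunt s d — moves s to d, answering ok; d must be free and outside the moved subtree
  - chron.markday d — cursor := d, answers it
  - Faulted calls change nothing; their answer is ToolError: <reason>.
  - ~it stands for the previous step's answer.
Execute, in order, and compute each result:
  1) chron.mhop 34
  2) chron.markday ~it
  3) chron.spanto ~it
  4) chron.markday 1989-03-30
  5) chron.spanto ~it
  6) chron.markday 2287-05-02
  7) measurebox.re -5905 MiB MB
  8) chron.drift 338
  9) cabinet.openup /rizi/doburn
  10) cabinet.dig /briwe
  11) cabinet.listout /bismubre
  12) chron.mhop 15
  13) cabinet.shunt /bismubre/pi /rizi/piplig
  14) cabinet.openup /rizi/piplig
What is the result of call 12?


CALL mhop[n=34]
RET  2025-01-15
CALL markday[d=~it]
RET  2025-01-15
CALL spanto[d=~it]
RET  0
CALL markday[d=1989-03-30]
RET  1989-03-30
CALL spanto[d=~it]
RET  0
CALL markday[d=2287-05-02]
RET  2287-05-02
CALL re[v=-5905; u_from=MiB; u_to=MB]
RET  -19349504/3125
CALL drift[n=338]
RET  2288-04-04
CALL openup[p=/rizi/doburn]
RET  fabavi_ob
CALL dig[p=/briwe]
RET  ok
CALL listout[p=/bismubre]
RET  [pi]
CALL mhop[n=15]
RET  2289-07-04
CALL shunt[s=/bismubre/pi; d=/rizi/piplig]
RET  ok
CALL openup[p=/rizi/piplig]
RET  kodris

Answer: 2289-07-04


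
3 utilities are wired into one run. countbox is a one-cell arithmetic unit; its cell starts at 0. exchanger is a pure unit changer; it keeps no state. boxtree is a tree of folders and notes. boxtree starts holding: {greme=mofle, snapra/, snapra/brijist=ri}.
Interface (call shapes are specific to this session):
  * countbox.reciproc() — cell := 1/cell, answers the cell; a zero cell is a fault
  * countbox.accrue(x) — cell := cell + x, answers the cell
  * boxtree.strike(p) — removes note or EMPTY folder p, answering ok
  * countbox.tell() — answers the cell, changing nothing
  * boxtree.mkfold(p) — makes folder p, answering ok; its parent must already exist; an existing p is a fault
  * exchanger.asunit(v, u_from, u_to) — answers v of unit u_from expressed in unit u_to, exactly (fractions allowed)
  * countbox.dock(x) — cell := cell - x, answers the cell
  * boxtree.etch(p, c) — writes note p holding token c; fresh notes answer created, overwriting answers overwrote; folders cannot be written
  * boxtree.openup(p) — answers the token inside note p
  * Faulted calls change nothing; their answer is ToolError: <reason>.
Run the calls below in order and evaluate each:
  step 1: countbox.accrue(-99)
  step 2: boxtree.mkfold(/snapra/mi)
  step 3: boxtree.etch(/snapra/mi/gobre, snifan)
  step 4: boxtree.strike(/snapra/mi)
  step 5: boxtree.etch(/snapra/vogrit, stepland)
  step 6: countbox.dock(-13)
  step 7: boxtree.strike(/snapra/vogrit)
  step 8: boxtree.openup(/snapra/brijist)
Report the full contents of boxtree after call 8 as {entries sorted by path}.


% accrue x: -99
= -99
% mkfold p: /snapra/mi
= ok
% etch p: /snapra/mi/gobre c: snifan
= created
% strike p: /snapra/mi
= ToolError: not empty
% etch p: /snapra/vogrit c: stepland
= created
% dock x: -13
= -86
% strike p: /snapra/vogrit
= ok
% openup p: /snapra/brijist
= ri

Answer: {greme=mofle, snapra/, snapra/brijist=ri, snapra/mi/, snapra/mi/gobre=snifan}


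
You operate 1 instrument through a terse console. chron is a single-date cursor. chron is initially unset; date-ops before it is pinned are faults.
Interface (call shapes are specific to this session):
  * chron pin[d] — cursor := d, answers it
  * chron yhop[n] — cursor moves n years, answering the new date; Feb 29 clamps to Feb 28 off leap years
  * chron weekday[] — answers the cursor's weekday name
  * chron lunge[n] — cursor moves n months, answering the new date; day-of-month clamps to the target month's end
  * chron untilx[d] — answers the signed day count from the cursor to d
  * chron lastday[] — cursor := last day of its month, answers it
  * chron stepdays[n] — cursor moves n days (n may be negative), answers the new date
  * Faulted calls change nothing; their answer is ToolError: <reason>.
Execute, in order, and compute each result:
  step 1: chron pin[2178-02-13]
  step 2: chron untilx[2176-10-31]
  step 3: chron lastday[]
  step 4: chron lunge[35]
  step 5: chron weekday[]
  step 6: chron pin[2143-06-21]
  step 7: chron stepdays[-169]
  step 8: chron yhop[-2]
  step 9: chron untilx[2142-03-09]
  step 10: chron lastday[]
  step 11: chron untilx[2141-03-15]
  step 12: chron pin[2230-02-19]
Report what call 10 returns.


Answer: 2141-01-31

Derivation:
I call chron pin(2178-02-13): 2178-02-13.
Using chron untilx(2176-10-31), yielding -470.
Next I call chron lastday(), which returns 2178-02-28.
I call chron lunge(35), — result: 2181-01-28.
Now I run chron weekday, and see Sunday.
Using chron pin(2143-06-21), and get 2143-06-21.
Next I call chron stepdays(-169): 2143-01-03.
Next I call chron yhop(-2), and observe 2141-01-03.
I run chron untilx(2142-03-09), giving 430.
I invoke chron lastday, which returns 2141-01-31.
I try chron untilx(2141-03-15), → 43.
I run chron pin(2230-02-19), and observe 2230-02-19.


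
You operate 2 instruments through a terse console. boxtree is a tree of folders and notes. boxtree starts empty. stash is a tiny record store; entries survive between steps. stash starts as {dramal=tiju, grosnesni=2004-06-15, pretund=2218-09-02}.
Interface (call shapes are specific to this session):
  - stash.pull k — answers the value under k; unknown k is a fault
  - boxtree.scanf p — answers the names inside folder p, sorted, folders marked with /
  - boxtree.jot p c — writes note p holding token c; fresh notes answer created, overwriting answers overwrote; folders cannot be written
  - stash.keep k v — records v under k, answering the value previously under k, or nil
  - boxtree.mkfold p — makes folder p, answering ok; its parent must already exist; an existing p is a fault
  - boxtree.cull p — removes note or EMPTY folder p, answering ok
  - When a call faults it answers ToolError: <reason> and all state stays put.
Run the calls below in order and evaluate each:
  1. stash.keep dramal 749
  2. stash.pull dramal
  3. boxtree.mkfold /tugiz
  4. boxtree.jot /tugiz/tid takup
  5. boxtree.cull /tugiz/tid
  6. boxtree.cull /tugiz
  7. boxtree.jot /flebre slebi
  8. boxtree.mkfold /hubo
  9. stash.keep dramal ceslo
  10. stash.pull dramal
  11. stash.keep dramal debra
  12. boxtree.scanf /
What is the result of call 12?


-> stash.keep(k='dramal', v='749')
<- tiju
-> stash.pull(k='dramal')
<- 749
-> boxtree.mkfold(p='/tugiz')
<- ok
-> boxtree.jot(p='/tugiz/tid', c='takup')
<- created
-> boxtree.cull(p='/tugiz/tid')
<- ok
-> boxtree.cull(p='/tugiz')
<- ok
-> boxtree.jot(p='/flebre', c='slebi')
<- created
-> boxtree.mkfold(p='/hubo')
<- ok
-> stash.keep(k='dramal', v='ceslo')
<- 749
-> stash.pull(k='dramal')
<- ceslo
-> stash.keep(k='dramal', v='debra')
<- ceslo
-> boxtree.scanf(p='/')
<- [flebre, hubo/]

Answer: [flebre, hubo/]


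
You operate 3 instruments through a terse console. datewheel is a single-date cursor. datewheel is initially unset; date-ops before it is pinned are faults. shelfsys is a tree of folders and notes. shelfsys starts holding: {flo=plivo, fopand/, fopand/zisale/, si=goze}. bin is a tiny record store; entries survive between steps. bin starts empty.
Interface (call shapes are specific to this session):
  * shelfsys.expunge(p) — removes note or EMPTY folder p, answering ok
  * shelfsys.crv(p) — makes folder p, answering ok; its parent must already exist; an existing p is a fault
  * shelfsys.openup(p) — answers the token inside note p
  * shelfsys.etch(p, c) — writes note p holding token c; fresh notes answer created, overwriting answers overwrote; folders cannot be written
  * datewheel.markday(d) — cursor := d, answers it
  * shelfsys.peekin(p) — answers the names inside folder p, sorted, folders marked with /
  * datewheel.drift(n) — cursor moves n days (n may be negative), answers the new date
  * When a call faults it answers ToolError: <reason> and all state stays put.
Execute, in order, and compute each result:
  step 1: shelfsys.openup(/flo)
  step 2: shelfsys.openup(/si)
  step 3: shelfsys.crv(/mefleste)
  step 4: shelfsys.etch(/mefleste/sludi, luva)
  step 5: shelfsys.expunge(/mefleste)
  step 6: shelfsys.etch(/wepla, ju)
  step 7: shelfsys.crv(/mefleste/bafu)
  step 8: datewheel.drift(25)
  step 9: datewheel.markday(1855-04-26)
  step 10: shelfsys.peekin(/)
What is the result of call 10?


Answer: [flo, fopand/, mefleste/, si, wepla]

Derivation:
>> openup(p→/flo)
<< plivo
>> openup(p→/si)
<< goze
>> crv(p→/mefleste)
<< ok
>> etch(p→/mefleste/sludi, c→luva)
<< created
>> expunge(p→/mefleste)
<< ToolError: not empty
>> etch(p→/wepla, c→ju)
<< created
>> crv(p→/mefleste/bafu)
<< ok
>> drift(n→25)
<< ToolError: no date set
>> markday(d→1855-04-26)
<< 1855-04-26
>> peekin(p→/)
<< [flo, fopand/, mefleste/, si, wepla]


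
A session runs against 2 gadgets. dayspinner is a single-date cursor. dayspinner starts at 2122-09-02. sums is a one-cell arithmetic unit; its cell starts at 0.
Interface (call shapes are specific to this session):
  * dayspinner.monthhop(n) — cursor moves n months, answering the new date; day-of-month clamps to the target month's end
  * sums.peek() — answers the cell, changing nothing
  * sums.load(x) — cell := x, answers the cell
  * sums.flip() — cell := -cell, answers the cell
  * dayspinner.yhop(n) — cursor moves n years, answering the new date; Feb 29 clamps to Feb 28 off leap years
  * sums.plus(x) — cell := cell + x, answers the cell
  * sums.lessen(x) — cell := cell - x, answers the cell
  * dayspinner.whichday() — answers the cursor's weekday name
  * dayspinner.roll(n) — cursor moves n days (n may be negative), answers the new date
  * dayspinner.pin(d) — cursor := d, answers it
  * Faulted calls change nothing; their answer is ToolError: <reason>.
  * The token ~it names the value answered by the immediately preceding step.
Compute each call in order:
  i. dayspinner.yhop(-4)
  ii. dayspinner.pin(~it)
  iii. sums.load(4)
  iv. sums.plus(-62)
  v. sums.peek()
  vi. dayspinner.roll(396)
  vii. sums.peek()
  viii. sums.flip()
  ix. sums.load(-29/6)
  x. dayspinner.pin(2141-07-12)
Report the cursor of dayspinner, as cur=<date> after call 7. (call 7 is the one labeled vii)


Answer: cur=2119-10-03

Derivation:
> yhop n=-4
  2118-09-02
> pin d=~it
  2118-09-02
> load x=4
  4
> plus x=-62
  -58
> peek
  -58
> roll n=396
  2119-10-03
> peek
  -58
> flip
  58
> load x=-29/6
  -29/6
> pin d=2141-07-12
  2141-07-12


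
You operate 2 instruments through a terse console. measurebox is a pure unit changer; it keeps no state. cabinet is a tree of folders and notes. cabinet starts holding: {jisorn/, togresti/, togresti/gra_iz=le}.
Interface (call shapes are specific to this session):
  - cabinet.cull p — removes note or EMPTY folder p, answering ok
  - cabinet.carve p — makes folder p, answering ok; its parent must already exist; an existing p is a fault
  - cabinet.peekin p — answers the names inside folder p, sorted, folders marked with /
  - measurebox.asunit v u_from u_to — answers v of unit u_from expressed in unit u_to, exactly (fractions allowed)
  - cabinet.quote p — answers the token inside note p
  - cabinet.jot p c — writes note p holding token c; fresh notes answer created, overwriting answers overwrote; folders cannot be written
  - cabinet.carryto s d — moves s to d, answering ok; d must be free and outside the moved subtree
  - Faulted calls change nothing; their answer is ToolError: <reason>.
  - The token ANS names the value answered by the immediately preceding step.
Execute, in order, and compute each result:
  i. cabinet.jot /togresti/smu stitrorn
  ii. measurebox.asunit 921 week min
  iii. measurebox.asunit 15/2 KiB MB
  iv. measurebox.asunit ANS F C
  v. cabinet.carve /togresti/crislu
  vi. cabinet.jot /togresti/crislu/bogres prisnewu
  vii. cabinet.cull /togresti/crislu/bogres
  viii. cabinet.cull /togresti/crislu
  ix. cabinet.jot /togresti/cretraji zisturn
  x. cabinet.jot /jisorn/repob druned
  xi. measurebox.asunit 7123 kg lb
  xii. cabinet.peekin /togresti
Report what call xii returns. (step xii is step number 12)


Answer: [cretraji, gra_iz, smu]

Derivation:
I try cabinet.jot using p→/togresti/smu, c→stitrorn, which returns created.
I run measurebox.asunit using v→921, u_from→week, u_to→min, and observe 9283680.
I call measurebox.asunit using v→15/2, u_from→KiB, u_to→MB, and observe 24/3125.
I try measurebox.asunit using v→ANS, u_from→F, u_to→C, yielding -99976/5625.
Then cabinet.carve using p→/togresti/crislu, — result: ok.
Invoking cabinet.jot using p→/togresti/crislu/bogres, c→prisnewu, which returns created.
Calling cabinet.cull using p→/togresti/crislu/bogres: ok.
Calling cabinet.cull using p→/togresti/crislu, which returns ok.
Then cabinet.jot using p→/togresti/cretraji, c→zisturn, and get created.
Next I call cabinet.jot using p→/jisorn/repob, c→druned, which returns created.
I try measurebox.asunit using v→7123, u_from→kg, u_to→lb, and see 712300000000/45359237.
Then cabinet.peekin using p→/togresti, yielding [cretraji, gra_iz, smu].


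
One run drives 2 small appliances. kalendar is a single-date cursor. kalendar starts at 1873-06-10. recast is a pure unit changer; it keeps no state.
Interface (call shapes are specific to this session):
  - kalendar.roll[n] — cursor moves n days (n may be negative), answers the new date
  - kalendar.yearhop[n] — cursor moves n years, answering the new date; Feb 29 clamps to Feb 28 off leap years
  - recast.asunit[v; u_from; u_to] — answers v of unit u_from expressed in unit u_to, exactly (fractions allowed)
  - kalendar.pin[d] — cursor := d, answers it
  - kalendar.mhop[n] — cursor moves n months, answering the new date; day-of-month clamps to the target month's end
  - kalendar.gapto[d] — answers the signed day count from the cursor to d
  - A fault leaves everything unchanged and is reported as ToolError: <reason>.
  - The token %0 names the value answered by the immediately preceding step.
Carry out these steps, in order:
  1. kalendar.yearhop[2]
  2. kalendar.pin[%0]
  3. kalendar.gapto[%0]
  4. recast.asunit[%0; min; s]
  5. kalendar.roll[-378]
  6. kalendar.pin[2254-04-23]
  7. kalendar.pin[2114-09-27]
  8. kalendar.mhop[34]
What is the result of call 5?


>> kalendar.yearhop(n='2')
<< 1875-06-10
>> kalendar.pin(d='%0')
<< 1875-06-10
>> kalendar.gapto(d='%0')
<< 0
>> recast.asunit(v='%0', u_from='min', u_to='s')
<< 0
>> kalendar.roll(n='-378')
<< 1874-05-28
>> kalendar.pin(d='2254-04-23')
<< 2254-04-23
>> kalendar.pin(d='2114-09-27')
<< 2114-09-27
>> kalendar.mhop(n='34')
<< 2117-07-27

Answer: 1874-05-28


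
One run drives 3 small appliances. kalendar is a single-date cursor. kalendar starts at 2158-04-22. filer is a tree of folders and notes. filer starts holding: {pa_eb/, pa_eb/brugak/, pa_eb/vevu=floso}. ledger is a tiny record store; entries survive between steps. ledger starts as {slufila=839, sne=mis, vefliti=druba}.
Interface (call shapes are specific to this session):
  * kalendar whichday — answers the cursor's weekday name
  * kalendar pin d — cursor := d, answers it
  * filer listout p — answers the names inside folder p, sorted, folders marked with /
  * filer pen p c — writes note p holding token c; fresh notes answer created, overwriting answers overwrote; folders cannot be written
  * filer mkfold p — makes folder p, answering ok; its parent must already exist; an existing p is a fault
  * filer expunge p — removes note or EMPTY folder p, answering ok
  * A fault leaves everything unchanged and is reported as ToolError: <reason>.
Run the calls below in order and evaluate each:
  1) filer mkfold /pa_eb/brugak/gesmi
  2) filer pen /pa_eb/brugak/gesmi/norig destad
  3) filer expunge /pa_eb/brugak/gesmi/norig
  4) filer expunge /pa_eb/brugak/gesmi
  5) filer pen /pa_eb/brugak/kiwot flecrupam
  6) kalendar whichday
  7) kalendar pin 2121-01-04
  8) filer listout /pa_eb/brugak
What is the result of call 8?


[in] filer mkfold p=/pa_eb/brugak/gesmi
  ok
[in] filer pen p=/pa_eb/brugak/gesmi/norig c=destad
  created
[in] filer expunge p=/pa_eb/brugak/gesmi/norig
  ok
[in] filer expunge p=/pa_eb/brugak/gesmi
  ok
[in] filer pen p=/pa_eb/brugak/kiwot c=flecrupam
  created
[in] kalendar whichday
  Saturday
[in] kalendar pin d=2121-01-04
  2121-01-04
[in] filer listout p=/pa_eb/brugak
  [kiwot]

Answer: [kiwot]


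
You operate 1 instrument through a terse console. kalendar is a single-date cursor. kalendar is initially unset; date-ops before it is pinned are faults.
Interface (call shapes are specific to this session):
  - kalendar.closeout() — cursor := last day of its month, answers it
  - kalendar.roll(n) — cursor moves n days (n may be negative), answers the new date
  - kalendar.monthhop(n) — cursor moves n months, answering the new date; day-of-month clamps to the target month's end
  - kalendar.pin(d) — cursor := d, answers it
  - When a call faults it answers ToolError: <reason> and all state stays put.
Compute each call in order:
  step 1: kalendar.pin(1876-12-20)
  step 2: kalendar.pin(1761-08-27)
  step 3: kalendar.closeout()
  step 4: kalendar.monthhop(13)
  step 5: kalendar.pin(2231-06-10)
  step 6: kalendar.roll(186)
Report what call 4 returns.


Answer: 1762-09-30

Derivation:
Do: pin[d=1876-12-20]
See: 1876-12-20
Do: pin[d=1761-08-27]
See: 1761-08-27
Do: closeout[]
See: 1761-08-31
Do: monthhop[n=13]
See: 1762-09-30
Do: pin[d=2231-06-10]
See: 2231-06-10
Do: roll[n=186]
See: 2231-12-13


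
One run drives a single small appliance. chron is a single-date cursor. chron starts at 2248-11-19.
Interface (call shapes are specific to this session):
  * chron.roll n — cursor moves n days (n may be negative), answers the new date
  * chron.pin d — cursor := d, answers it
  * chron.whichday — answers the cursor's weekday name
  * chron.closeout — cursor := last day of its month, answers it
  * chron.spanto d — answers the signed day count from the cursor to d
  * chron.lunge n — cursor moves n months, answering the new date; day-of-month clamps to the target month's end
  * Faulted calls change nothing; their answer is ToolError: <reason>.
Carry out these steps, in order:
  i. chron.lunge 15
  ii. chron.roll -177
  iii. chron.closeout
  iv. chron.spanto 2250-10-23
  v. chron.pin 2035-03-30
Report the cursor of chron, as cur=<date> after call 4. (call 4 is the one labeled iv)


Step: lunge[n→15]
Result: 2250-02-19
Step: roll[n→-177]
Result: 2249-08-26
Step: closeout[]
Result: 2249-08-31
Step: spanto[d→2250-10-23]
Result: 418
Step: pin[d→2035-03-30]
Result: 2035-03-30

Answer: cur=2249-08-31


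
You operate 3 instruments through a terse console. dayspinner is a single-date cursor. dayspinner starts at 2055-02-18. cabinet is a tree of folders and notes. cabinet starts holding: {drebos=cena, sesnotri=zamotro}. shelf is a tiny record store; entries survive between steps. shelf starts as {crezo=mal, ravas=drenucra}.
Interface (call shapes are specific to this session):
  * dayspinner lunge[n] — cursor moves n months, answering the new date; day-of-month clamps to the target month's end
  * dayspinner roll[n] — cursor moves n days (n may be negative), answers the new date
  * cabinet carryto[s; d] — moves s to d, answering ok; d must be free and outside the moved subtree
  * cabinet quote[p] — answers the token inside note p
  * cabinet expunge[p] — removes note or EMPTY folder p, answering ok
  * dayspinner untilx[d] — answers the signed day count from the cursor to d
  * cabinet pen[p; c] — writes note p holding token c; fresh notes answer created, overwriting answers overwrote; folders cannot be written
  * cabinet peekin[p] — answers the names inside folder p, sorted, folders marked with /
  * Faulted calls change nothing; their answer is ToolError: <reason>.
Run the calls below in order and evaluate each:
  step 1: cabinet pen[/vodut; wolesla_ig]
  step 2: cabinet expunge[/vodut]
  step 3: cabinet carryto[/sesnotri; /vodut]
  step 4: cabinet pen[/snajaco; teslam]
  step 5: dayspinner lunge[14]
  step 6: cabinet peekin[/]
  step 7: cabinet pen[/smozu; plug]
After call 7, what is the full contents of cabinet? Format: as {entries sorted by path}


Answer: {drebos=cena, smozu=plug, snajaco=teslam, vodut=zamotro}

Derivation:
==> cabinet pen(p: /vodut, c: wolesla_ig)
<== created
==> cabinet expunge(p: /vodut)
<== ok
==> cabinet carryto(s: /sesnotri, d: /vodut)
<== ok
==> cabinet pen(p: /snajaco, c: teslam)
<== created
==> dayspinner lunge(n: 14)
<== 2056-04-18
==> cabinet peekin(p: /)
<== [drebos, snajaco, vodut]
==> cabinet pen(p: /smozu, c: plug)
<== created


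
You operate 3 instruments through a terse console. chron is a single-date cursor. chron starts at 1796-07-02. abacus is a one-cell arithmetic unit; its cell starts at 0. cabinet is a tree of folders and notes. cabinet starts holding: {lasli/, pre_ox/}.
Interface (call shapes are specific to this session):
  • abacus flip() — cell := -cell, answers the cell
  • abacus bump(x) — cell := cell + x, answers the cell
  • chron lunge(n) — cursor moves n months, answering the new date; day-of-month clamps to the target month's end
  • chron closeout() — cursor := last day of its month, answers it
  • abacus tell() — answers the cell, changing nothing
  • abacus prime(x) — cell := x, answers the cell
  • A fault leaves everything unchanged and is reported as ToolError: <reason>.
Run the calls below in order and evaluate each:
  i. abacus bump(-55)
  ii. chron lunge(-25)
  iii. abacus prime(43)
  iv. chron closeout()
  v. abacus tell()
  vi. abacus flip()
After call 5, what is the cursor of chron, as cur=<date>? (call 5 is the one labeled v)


Act: abacus bump[x='-55']
Obs: -55
Act: chron lunge[n='-25']
Obs: 1794-06-02
Act: abacus prime[x='43']
Obs: 43
Act: chron closeout[]
Obs: 1794-06-30
Act: abacus tell[]
Obs: 43
Act: abacus flip[]
Obs: -43

Answer: cur=1794-06-30


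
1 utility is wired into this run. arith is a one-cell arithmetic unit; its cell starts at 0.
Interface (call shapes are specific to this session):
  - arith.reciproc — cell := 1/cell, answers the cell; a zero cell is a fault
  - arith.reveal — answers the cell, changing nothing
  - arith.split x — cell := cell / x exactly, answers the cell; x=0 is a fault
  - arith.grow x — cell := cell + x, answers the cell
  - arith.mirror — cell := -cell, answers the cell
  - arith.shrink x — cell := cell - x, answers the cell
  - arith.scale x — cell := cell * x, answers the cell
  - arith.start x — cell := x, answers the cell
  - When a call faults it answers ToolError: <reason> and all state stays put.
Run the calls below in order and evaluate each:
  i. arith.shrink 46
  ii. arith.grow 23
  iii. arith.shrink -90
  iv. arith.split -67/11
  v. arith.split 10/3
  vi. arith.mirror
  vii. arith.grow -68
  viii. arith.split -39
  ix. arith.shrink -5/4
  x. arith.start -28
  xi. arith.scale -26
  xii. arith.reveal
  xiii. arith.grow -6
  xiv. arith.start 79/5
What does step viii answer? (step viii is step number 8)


~$ shrink x: 46
  -46
~$ grow x: 23
  -23
~$ shrink x: -90
  67
~$ split x: -67/11
  -11
~$ split x: 10/3
  -33/10
~$ mirror
  33/10
~$ grow x: -68
  -647/10
~$ split x: -39
  647/390
~$ shrink x: -5/4
  2269/780
~$ start x: -28
  -28
~$ scale x: -26
  728
~$ reveal
  728
~$ grow x: -6
  722
~$ start x: 79/5
  79/5

Answer: 647/390


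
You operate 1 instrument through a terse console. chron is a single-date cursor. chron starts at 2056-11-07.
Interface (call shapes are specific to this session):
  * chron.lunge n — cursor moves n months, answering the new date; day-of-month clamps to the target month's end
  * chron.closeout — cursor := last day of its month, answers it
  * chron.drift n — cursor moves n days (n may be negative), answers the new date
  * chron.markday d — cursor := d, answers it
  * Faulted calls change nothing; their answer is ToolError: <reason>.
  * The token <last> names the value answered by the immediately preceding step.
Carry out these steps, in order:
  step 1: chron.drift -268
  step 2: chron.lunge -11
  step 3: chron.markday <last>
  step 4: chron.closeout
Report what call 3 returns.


Step: chron.drift[n='-268']
Result: 2056-02-13
Step: chron.lunge[n='-11']
Result: 2055-03-13
Step: chron.markday[d='<last>']
Result: 2055-03-13
Step: chron.closeout[]
Result: 2055-03-31

Answer: 2055-03-13


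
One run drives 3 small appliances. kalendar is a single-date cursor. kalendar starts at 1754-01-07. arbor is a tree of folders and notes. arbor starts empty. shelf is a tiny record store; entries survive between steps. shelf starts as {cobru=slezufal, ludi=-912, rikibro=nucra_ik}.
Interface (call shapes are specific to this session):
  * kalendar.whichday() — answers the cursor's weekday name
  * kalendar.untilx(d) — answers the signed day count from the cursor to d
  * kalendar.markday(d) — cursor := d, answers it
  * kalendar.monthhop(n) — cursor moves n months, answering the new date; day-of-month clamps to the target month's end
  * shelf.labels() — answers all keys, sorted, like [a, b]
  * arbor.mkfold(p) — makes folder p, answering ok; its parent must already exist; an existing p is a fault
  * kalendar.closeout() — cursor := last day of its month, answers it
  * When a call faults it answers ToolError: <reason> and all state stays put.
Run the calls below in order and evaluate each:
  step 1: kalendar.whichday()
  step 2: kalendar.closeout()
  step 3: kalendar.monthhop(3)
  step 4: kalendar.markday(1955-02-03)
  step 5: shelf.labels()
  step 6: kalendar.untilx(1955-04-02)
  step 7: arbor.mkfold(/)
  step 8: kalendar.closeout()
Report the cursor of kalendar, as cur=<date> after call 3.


Act: kalendar.whichday[]
Obs: Monday
Act: kalendar.closeout[]
Obs: 1754-01-31
Act: kalendar.monthhop[n→3]
Obs: 1754-04-30
Act: kalendar.markday[d→1955-02-03]
Obs: 1955-02-03
Act: shelf.labels[]
Obs: [cobru, ludi, rikibro]
Act: kalendar.untilx[d→1955-04-02]
Obs: 58
Act: arbor.mkfold[p→/]
Obs: ToolError: exists
Act: kalendar.closeout[]
Obs: 1955-02-28

Answer: cur=1754-04-30


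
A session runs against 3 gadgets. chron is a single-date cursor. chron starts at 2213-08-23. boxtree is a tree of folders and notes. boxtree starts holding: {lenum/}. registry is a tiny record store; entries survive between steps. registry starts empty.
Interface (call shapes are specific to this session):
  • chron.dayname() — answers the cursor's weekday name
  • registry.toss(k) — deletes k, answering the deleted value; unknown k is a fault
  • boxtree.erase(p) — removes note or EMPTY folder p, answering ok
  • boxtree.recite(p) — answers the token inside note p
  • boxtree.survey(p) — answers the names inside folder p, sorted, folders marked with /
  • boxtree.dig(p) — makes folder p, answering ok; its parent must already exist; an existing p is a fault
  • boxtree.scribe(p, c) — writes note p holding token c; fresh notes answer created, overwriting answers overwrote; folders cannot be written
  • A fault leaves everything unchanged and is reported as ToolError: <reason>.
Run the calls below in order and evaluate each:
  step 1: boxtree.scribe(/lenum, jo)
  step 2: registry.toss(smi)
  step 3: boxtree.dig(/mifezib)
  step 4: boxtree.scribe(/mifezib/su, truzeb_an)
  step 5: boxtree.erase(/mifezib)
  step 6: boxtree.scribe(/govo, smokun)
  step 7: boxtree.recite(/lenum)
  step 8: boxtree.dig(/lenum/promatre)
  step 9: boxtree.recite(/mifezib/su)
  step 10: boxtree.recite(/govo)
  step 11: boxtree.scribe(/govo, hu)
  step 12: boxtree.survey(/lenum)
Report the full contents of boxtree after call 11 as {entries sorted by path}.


;; 1. scribe(p: /lenum, c: jo) : ToolError: is a directory
;; 2. toss(k: smi) : ToolError: no such key smi
;; 3. dig(p: /mifezib) : ok
;; 4. scribe(p: /mifezib/su, c: truzeb_an) : created
;; 5. erase(p: /mifezib) : ToolError: not empty
;; 6. scribe(p: /govo, c: smokun) : created
;; 7. recite(p: /lenum) : ToolError: is a directory
;; 8. dig(p: /lenum/promatre) : ok
;; 9. recite(p: /mifezib/su) : truzeb_an
;; 10. recite(p: /govo) : smokun
;; 11. scribe(p: /govo, c: hu) : overwrote
;; 12. survey(p: /lenum) : [promatre/]

Answer: {govo=hu, lenum/, lenum/promatre/, mifezib/, mifezib/su=truzeb_an}


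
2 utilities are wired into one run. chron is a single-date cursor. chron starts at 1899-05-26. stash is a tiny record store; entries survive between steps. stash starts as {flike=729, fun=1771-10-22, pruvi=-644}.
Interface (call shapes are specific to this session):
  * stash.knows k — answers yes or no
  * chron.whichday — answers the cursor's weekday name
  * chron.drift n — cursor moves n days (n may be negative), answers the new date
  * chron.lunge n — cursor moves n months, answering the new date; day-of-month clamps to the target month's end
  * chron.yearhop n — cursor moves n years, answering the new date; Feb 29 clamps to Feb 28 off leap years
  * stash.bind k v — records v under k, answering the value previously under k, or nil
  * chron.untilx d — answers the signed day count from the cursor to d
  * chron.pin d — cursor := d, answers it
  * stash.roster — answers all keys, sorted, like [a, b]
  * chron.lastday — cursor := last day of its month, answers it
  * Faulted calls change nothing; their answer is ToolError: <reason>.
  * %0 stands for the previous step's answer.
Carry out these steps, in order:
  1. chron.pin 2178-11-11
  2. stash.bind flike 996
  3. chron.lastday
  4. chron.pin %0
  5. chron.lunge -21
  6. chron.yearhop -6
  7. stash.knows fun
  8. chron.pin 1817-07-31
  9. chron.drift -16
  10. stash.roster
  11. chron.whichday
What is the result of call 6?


Answer: 2171-02-28

Derivation:
I call pin passing d→2178-11-11, and get 2178-11-11.
I try bind passing k→flike, v→996, and see 729.
Then lastday(), giving 2178-11-30.
Invoking pin passing d→%0, → 2178-11-30.
Using lunge passing n→-21, and get 2177-02-28.
I run yearhop passing n→-6, and get 2171-02-28.
Calling knows passing k→fun, and get yes.
Invoking pin passing d→1817-07-31, and observe 1817-07-31.
Invoking drift passing n→-16, → 1817-07-15.
Calling roster(), — result: [flike, fun, pruvi].
Next I call whichday, and get Tuesday.


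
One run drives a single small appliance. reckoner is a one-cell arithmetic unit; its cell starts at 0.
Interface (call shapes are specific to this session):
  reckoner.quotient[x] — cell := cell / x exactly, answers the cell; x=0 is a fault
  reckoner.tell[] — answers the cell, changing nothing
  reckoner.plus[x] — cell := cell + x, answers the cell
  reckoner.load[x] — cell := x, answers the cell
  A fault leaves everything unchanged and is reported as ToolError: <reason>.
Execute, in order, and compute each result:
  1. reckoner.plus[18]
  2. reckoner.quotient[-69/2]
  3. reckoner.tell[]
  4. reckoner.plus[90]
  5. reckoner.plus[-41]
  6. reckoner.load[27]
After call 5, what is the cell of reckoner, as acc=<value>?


Answer: acc=1115/23

Derivation:
% 1. reckoner.plus(x→18) -> 18
% 2. reckoner.quotient(x→-69/2) -> -12/23
% 3. reckoner.tell() -> -12/23
% 4. reckoner.plus(x→90) -> 2058/23
% 5. reckoner.plus(x→-41) -> 1115/23
% 6. reckoner.load(x→27) -> 27


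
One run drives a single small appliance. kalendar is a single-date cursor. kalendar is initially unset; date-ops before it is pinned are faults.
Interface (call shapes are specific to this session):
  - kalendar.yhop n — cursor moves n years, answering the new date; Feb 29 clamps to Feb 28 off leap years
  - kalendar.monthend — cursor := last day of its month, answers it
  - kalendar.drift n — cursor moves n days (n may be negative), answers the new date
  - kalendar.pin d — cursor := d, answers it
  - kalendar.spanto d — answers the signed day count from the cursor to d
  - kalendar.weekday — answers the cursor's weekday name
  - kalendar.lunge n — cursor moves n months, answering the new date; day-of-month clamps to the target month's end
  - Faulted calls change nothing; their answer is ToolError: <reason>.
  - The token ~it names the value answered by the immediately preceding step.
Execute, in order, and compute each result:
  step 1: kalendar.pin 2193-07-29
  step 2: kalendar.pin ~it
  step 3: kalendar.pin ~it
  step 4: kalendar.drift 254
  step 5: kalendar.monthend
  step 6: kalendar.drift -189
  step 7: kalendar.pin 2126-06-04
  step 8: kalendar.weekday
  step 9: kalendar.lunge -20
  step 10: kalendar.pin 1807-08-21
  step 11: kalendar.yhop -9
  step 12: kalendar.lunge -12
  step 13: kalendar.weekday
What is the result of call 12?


Act: kalendar.pin[d=2193-07-29]
Obs: 2193-07-29
Act: kalendar.pin[d=~it]
Obs: 2193-07-29
Act: kalendar.pin[d=~it]
Obs: 2193-07-29
Act: kalendar.drift[n=254]
Obs: 2194-04-09
Act: kalendar.monthend[]
Obs: 2194-04-30
Act: kalendar.drift[n=-189]
Obs: 2193-10-23
Act: kalendar.pin[d=2126-06-04]
Obs: 2126-06-04
Act: kalendar.weekday[]
Obs: Tuesday
Act: kalendar.lunge[n=-20]
Obs: 2124-10-04
Act: kalendar.pin[d=1807-08-21]
Obs: 1807-08-21
Act: kalendar.yhop[n=-9]
Obs: 1798-08-21
Act: kalendar.lunge[n=-12]
Obs: 1797-08-21
Act: kalendar.weekday[]
Obs: Monday

Answer: 1797-08-21


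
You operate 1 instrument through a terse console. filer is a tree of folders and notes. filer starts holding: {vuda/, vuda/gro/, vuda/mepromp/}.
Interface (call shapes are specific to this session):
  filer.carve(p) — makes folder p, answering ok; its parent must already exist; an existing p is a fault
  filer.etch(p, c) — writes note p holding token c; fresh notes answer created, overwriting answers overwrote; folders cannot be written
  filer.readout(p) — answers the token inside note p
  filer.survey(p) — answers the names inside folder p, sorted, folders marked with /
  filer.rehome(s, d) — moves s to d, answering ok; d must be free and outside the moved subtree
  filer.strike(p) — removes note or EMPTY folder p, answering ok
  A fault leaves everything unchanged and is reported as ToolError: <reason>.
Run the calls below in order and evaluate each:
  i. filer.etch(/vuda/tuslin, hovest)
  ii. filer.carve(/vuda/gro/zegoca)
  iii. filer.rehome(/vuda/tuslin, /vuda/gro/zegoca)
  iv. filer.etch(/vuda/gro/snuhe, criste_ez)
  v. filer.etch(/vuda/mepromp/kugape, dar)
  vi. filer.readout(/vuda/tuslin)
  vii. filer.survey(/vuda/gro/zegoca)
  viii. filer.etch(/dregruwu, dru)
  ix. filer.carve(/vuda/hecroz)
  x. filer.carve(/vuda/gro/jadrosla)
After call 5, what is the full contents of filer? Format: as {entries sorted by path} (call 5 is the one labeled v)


-> filer.etch(p='/vuda/tuslin', c='hovest')
<- created
-> filer.carve(p='/vuda/gro/zegoca')
<- ok
-> filer.rehome(s='/vuda/tuslin', d='/vuda/gro/zegoca')
<- ToolError: exists
-> filer.etch(p='/vuda/gro/snuhe', c='criste_ez')
<- created
-> filer.etch(p='/vuda/mepromp/kugape', c='dar')
<- created
-> filer.readout(p='/vuda/tuslin')
<- hovest
-> filer.survey(p='/vuda/gro/zegoca')
<- []
-> filer.etch(p='/dregruwu', c='dru')
<- created
-> filer.carve(p='/vuda/hecroz')
<- ok
-> filer.carve(p='/vuda/gro/jadrosla')
<- ok

Answer: {vuda/, vuda/gro/, vuda/gro/snuhe=criste_ez, vuda/gro/zegoca/, vuda/mepromp/, vuda/mepromp/kugape=dar, vuda/tuslin=hovest}
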